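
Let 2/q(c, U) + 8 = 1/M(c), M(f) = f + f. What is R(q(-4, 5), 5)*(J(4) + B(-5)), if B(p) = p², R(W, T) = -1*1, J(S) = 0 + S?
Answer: -29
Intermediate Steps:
M(f) = 2*f
q(c, U) = 2/(-8 + 1/(2*c))
J(S) = S
R(W, T) = -1
R(q(-4, 5), 5)*(J(4) + B(-5)) = -(4 + (-5)²) = -(4 + 25) = -1*29 = -29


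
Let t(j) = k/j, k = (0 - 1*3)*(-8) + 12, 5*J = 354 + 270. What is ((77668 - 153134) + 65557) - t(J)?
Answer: -515283/52 ≈ -9909.3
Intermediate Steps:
J = 624/5 (J = (354 + 270)/5 = (⅕)*624 = 624/5 ≈ 124.80)
k = 36 (k = (0 - 3)*(-8) + 12 = -3*(-8) + 12 = 24 + 12 = 36)
t(j) = 36/j
((77668 - 153134) + 65557) - t(J) = ((77668 - 153134) + 65557) - 36/624/5 = (-75466 + 65557) - 36*5/624 = -9909 - 1*15/52 = -9909 - 15/52 = -515283/52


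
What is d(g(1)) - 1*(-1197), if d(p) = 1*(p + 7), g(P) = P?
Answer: 1205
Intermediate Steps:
d(p) = 7 + p (d(p) = 1*(7 + p) = 7 + p)
d(g(1)) - 1*(-1197) = (7 + 1) - 1*(-1197) = 8 + 1197 = 1205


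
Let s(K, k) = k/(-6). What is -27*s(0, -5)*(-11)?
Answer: 495/2 ≈ 247.50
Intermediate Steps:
s(K, k) = -k/6 (s(K, k) = k*(-1/6) = -k/6)
-27*s(0, -5)*(-11) = -(-9)*(-5)/2*(-11) = -27*5/6*(-11) = -45/2*(-11) = 495/2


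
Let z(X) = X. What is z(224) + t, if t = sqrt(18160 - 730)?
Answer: 224 + sqrt(17430) ≈ 356.02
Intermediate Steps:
t = sqrt(17430) ≈ 132.02
z(224) + t = 224 + sqrt(17430)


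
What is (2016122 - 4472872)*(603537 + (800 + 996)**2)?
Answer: -9407271632750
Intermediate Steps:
(2016122 - 4472872)*(603537 + (800 + 996)**2) = -2456750*(603537 + 1796**2) = -2456750*(603537 + 3225616) = -2456750*3829153 = -9407271632750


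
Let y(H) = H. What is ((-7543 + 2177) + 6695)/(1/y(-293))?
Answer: -389397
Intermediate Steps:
((-7543 + 2177) + 6695)/(1/y(-293)) = ((-7543 + 2177) + 6695)/(1/(-293)) = (-5366 + 6695)/(-1/293) = 1329*(-293) = -389397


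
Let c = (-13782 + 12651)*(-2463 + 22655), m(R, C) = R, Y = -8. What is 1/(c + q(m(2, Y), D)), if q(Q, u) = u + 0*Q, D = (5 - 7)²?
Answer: -1/22837148 ≈ -4.3788e-8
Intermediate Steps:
D = 4 (D = (-2)² = 4)
q(Q, u) = u (q(Q, u) = u + 0 = u)
c = -22837152 (c = -1131*20192 = -22837152)
1/(c + q(m(2, Y), D)) = 1/(-22837152 + 4) = 1/(-22837148) = -1/22837148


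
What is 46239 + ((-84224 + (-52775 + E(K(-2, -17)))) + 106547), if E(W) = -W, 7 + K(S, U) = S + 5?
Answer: 15791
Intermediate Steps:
K(S, U) = -2 + S (K(S, U) = -7 + (S + 5) = -7 + (5 + S) = -2 + S)
46239 + ((-84224 + (-52775 + E(K(-2, -17)))) + 106547) = 46239 + ((-84224 + (-52775 - (-2 - 2))) + 106547) = 46239 + ((-84224 + (-52775 - 1*(-4))) + 106547) = 46239 + ((-84224 + (-52775 + 4)) + 106547) = 46239 + ((-84224 - 52771) + 106547) = 46239 + (-136995 + 106547) = 46239 - 30448 = 15791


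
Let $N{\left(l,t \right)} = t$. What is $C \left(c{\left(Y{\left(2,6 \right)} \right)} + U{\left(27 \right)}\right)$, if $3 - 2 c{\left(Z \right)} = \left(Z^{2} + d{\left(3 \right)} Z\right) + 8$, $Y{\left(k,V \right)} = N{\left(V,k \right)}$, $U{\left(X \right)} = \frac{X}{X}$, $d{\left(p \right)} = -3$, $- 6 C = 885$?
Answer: $\frac{295}{4} \approx 73.75$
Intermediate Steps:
$C = - \frac{295}{2}$ ($C = \left(- \frac{1}{6}\right) 885 = - \frac{295}{2} \approx -147.5$)
$U{\left(X \right)} = 1$
$Y{\left(k,V \right)} = k$
$c{\left(Z \right)} = - \frac{5}{2} - \frac{Z^{2}}{2} + \frac{3 Z}{2}$ ($c{\left(Z \right)} = \frac{3}{2} - \frac{\left(Z^{2} - 3 Z\right) + 8}{2} = \frac{3}{2} - \frac{8 + Z^{2} - 3 Z}{2} = \frac{3}{2} - \left(4 + \frac{Z^{2}}{2} - \frac{3 Z}{2}\right) = - \frac{5}{2} - \frac{Z^{2}}{2} + \frac{3 Z}{2}$)
$C \left(c{\left(Y{\left(2,6 \right)} \right)} + U{\left(27 \right)}\right) = - \frac{295 \left(\left(- \frac{5}{2} - \frac{2^{2}}{2} + \frac{3}{2} \cdot 2\right) + 1\right)}{2} = - \frac{295 \left(\left(- \frac{5}{2} - 2 + 3\right) + 1\right)}{2} = - \frac{295 \left(- \frac{3}{2} + 1\right)}{2} = \left(- \frac{295}{2}\right) \left(- \frac{1}{2}\right) = \frac{295}{4}$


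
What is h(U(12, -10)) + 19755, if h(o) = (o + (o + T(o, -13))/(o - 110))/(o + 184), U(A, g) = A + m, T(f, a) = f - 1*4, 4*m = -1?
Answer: 2026335668/102573 ≈ 19755.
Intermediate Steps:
m = -1/4 (m = (1/4)*(-1) = -1/4 ≈ -0.25000)
T(f, a) = -4 + f (T(f, a) = f - 4 = -4 + f)
U(A, g) = -1/4 + A (U(A, g) = A - 1/4 = -1/4 + A)
h(o) = (o + (-4 + 2*o)/(-110 + o))/(184 + o) (h(o) = (o + (o + (-4 + o))/(o - 110))/(o + 184) = (o + (-4 + 2*o)/(-110 + o))/(184 + o))
h(U(12, -10)) + 19755 = (-4 + (-1/4 + 12)**2 - 108*(-1/4 + 12))/(-20240 + (-1/4 + 12)**2 + 74*(-1/4 + 12)) + 19755 = (-4 + (47/4)**2 - 108*47/4)/(-20240 + (47/4)**2 + 74*(47/4)) + 19755 = (-4 + 2209/16 - 1269)/(-20240 + 2209/16 + 1739/2) + 19755 = -18159/16/(-307719/16) + 19755 = -16/307719*(-18159/16) + 19755 = 6053/102573 + 19755 = 2026335668/102573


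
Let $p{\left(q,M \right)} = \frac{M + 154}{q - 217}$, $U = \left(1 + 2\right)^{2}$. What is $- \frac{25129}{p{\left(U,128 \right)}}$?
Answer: $\frac{2613416}{141} \approx 18535.0$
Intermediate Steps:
$U = 9$ ($U = 3^{2} = 9$)
$p{\left(q,M \right)} = \frac{154 + M}{-217 + q}$
$- \frac{25129}{p{\left(U,128 \right)}} = - \frac{25129}{\frac{1}{-217 + 9} \left(154 + 128\right)} = - \frac{25129}{\frac{1}{-208} \cdot 282} = - \frac{25129}{\left(- \frac{1}{208}\right) 282} = - \frac{25129}{- \frac{141}{104}} = \left(-25129\right) \left(- \frac{104}{141}\right) = \frac{2613416}{141}$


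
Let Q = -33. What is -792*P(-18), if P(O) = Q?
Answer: 26136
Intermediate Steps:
P(O) = -33
-792*P(-18) = -792*(-33) = 26136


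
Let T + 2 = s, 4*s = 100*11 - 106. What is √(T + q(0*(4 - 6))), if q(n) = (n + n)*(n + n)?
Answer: √986/2 ≈ 15.700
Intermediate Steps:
s = 497/2 (s = (100*11 - 106)/4 = (1100 - 106)/4 = (¼)*994 = 497/2 ≈ 248.50)
q(n) = 4*n² (q(n) = (2*n)*(2*n) = 4*n²)
T = 493/2 (T = -2 + 497/2 = 493/2 ≈ 246.50)
√(T + q(0*(4 - 6))) = √(493/2 + 4*(0*(4 - 6))²) = √(493/2 + 4*(0*(-2))²) = √(493/2 + 4*0²) = √(493/2 + 4*0) = √(493/2 + 0) = √(493/2) = √986/2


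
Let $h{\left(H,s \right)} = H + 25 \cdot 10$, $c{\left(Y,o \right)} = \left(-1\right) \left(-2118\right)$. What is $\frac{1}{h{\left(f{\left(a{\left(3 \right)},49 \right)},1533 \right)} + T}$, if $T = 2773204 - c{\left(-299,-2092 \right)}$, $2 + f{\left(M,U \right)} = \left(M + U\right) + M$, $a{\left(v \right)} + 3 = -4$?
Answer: $\frac{1}{2771369} \approx 3.6083 \cdot 10^{-7}$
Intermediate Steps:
$a{\left(v \right)} = -7$ ($a{\left(v \right)} = -3 - 4 = -7$)
$f{\left(M,U \right)} = -2 + U + 2 M$ ($f{\left(M,U \right)} = -2 + \left(\left(M + U\right) + M\right) = -2 + \left(U + 2 M\right) = -2 + U + 2 M$)
$c{\left(Y,o \right)} = 2118$
$h{\left(H,s \right)} = 250 + H$ ($h{\left(H,s \right)} = H + 250 = 250 + H$)
$T = 2771086$ ($T = 2773204 - 2118 = 2771086$)
$\frac{1}{h{\left(f{\left(a{\left(3 \right)},49 \right)},1533 \right)} + T} = \frac{1}{\left(250 + \left(-2 + 49 + 2 \left(-7\right)\right)\right) + 2771086} = \frac{1}{\left(250 - -33\right) + 2771086} = \frac{1}{\left(250 + 33\right) + 2771086} = \frac{1}{283 + 2771086} = \frac{1}{2771369}$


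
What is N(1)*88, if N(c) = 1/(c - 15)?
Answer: -44/7 ≈ -6.2857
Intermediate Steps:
N(c) = 1/(-15 + c)
N(1)*88 = 88/(-15 + 1) = 88/(-14) = -1/14*88 = -44/7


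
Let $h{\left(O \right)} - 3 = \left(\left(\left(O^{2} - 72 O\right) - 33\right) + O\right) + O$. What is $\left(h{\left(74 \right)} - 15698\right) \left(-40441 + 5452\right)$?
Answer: $539950248$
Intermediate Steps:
$h{\left(O \right)} = -30 + O^{2} - 70 O$ ($h{\left(O \right)} = 3 - \left(33 - O^{2} + 70 O\right) = -30 + O^{2} - 70 O$)
$\left(h{\left(74 \right)} - 15698\right) \left(-40441 + 5452\right) = \left(\left(-30 + 74^{2} - 5180\right) - 15698\right) \left(-40441 + 5452\right) = \left(\left(-30 + 5476 - 5180\right) - 15698\right) \left(-34989\right) = \left(266 - 15698\right) \left(-34989\right) = \left(-15432\right) \left(-34989\right) = 539950248$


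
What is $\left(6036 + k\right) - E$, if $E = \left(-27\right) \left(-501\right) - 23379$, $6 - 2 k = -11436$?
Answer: $21609$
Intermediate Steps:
$k = 5721$ ($k = 3 - -5718 = 3 + 5718 = 5721$)
$E = -9852$ ($E = 13527 - 23379 = -9852$)
$\left(6036 + k\right) - E = \left(6036 + 5721\right) - -9852 = 11757 + 9852 = 21609$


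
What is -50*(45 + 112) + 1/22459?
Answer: -176303149/22459 ≈ -7850.0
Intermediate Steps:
-50*(45 + 112) + 1/22459 = -50*157 + 1/22459 = -7850 + 1/22459 = -176303149/22459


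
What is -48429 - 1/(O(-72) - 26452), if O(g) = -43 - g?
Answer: -1279639466/26423 ≈ -48429.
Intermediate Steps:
-48429 - 1/(O(-72) - 26452) = -48429 - 1/((-43 - 1*(-72)) - 26452) = -48429 - 1/((-43 + 72) - 26452) = -48429 - 1/(29 - 26452) = -48429 - 1/(-26423) = -48429 - 1*(-1/26423) = -48429 + 1/26423 = -1279639466/26423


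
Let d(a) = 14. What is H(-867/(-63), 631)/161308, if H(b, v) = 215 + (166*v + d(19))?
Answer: 104975/161308 ≈ 0.65077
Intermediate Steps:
H(b, v) = 229 + 166*v (H(b, v) = 215 + (166*v + 14) = 215 + (14 + 166*v) = 229 + 166*v)
H(-867/(-63), 631)/161308 = (229 + 166*631)/161308 = (229 + 104746)*(1/161308) = 104975*(1/161308) = 104975/161308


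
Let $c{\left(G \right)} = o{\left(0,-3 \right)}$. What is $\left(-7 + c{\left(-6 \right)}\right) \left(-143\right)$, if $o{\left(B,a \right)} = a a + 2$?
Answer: $-572$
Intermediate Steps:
$o{\left(B,a \right)} = 2 + a^{2}$ ($o{\left(B,a \right)} = a^{2} + 2 = 2 + a^{2}$)
$c{\left(G \right)} = 11$ ($c{\left(G \right)} = 2 + \left(-3\right)^{2} = 2 + 9 = 11$)
$\left(-7 + c{\left(-6 \right)}\right) \left(-143\right) = \left(-7 + 11\right) \left(-143\right) = 4 \left(-143\right) = -572$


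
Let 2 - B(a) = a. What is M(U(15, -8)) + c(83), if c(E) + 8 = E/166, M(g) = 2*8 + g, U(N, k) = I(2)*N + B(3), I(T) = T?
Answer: 75/2 ≈ 37.500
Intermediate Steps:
B(a) = 2 - a
U(N, k) = -1 + 2*N (U(N, k) = 2*N + (2 - 1*3) = 2*N + (2 - 3) = 2*N - 1 = -1 + 2*N)
M(g) = 16 + g
c(E) = -8 + E/166
M(U(15, -8)) + c(83) = (16 + (-1 + 2*15)) + (-8 + (1/166)*83) = (16 + (-1 + 30)) + (-8 + ½) = (16 + 29) - 15/2 = 45 - 15/2 = 75/2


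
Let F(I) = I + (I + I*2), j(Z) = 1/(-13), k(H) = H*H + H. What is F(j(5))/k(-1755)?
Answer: -2/20008755 ≈ -9.9956e-8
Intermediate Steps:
k(H) = H + H**2 (k(H) = H**2 + H = H + H**2)
j(Z) = -1/13
F(I) = 4*I (F(I) = I + (I + 2*I) = I + 3*I = 4*I)
F(j(5))/k(-1755) = (4*(-1/13))/((-1755*(1 - 1755))) = -4/(13*((-1755*(-1754)))) = -4/13/3078270 = -4/13*1/3078270 = -2/20008755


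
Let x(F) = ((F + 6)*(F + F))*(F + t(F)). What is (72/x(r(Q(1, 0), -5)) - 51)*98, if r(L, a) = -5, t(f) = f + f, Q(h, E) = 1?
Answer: -123774/25 ≈ -4951.0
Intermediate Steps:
t(f) = 2*f
x(F) = 6*F²*(6 + F) (x(F) = ((F + 6)*(F + F))*(F + 2*F) = ((6 + F)*(2*F))*(3*F) = (2*F*(6 + F))*(3*F) = 6*F²*(6 + F))
(72/x(r(Q(1, 0), -5)) - 51)*98 = (72/((6*(-5)²*(6 - 5))) - 51)*98 = (72/((6*25*1)) - 51)*98 = (72/150 - 51)*98 = (72*(1/150) - 51)*98 = (12/25 - 51)*98 = -1263/25*98 = -123774/25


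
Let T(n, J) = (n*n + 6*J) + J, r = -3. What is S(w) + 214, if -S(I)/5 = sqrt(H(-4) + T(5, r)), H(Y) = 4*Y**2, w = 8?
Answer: 214 - 10*sqrt(17) ≈ 172.77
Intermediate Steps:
T(n, J) = n**2 + 7*J (T(n, J) = (n**2 + 6*J) + J = n**2 + 7*J)
S(I) = -10*sqrt(17) (S(I) = -5*sqrt(4*(-4)**2 + (5**2 + 7*(-3))) = -5*sqrt(4*16 + (25 - 21)) = -5*sqrt(64 + 4) = -10*sqrt(17))
S(w) + 214 = -10*sqrt(17) + 214 = 214 - 10*sqrt(17)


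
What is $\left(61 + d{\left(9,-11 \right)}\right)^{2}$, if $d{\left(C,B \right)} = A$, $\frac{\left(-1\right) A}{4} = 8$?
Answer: $841$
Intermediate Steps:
$A = -32$ ($A = \left(-4\right) 8 = -32$)
$d{\left(C,B \right)} = -32$
$\left(61 + d{\left(9,-11 \right)}\right)^{2} = \left(61 - 32\right)^{2} = 29^{2} = 841$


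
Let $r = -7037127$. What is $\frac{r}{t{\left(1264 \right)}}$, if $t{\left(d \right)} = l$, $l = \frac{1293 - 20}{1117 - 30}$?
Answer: $- \frac{7649357049}{1273} \approx -6.0089 \cdot 10^{6}$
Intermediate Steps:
$l = \frac{1273}{1087} \approx 1.1711$
$t{\left(d \right)} = \frac{1273}{1087}$
$\frac{r}{t{\left(1264 \right)}} = - \frac{7037127}{\frac{1273}{1087}} = \left(-7037127\right) \frac{1087}{1273} = - \frac{7649357049}{1273}$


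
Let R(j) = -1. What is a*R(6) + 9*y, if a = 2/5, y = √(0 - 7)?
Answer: -⅖ + 9*I*√7 ≈ -0.4 + 23.812*I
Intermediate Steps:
y = I*√7 (y = √(-7) = I*√7 ≈ 2.6458*I)
a = ⅖ (a = 2*(⅕) = ⅖ ≈ 0.40000)
a*R(6) + 9*y = (⅖)*(-1) + 9*(I*√7) = -⅖ + 9*I*√7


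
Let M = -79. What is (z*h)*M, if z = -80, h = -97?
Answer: -613040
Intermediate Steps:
(z*h)*M = -80*(-97)*(-79) = 7760*(-79) = -613040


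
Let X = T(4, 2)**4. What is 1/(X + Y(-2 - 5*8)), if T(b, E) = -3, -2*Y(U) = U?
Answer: 1/102 ≈ 0.0098039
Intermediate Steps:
Y(U) = -U/2
X = 81 (X = (-3)**4 = 81)
1/(X + Y(-2 - 5*8)) = 1/(81 - (-2 - 5*8)/2) = 1/(81 - (-2 - 40)/2) = 1/(81 - 1/2*(-42)) = 1/(81 + 21) = 1/102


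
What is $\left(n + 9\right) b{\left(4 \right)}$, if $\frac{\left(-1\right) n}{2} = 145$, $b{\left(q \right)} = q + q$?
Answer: $-2248$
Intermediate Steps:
$b{\left(q \right)} = 2 q$
$n = -290$ ($n = \left(-2\right) 145 = -290$)
$\left(n + 9\right) b{\left(4 \right)} = \left(-290 + 9\right) 2 \cdot 4 = \left(-281\right) 8 = -2248$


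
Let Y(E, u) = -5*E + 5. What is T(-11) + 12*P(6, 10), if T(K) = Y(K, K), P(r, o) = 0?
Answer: 60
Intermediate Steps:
Y(E, u) = 5 - 5*E
T(K) = 5 - 5*K
T(-11) + 12*P(6, 10) = (5 - 5*(-11)) + 12*0 = (5 + 55) + 0 = 60 + 0 = 60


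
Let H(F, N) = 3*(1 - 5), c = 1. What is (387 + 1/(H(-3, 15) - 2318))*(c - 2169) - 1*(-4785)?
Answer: -971878031/1165 ≈ -8.3423e+5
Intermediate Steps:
H(F, N) = -12 (H(F, N) = 3*(-4) = -12)
(387 + 1/(H(-3, 15) - 2318))*(c - 2169) - 1*(-4785) = (387 + 1/(-12 - 2318))*(1 - 2169) - 1*(-4785) = (387 + 1/(-2330))*(-2168) + 4785 = (387 - 1/2330)*(-2168) + 4785 = (901709/2330)*(-2168) + 4785 = -977452556/1165 + 4785 = -971878031/1165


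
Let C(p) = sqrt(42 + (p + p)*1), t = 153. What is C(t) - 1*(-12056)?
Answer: 12056 + 2*sqrt(87) ≈ 12075.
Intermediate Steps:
C(p) = sqrt(42 + 2*p) (C(p) = sqrt(42 + (2*p)*1) = sqrt(42 + 2*p))
C(t) - 1*(-12056) = sqrt(42 + 2*153) - 1*(-12056) = sqrt(42 + 306) + 12056 = sqrt(348) + 12056 = 2*sqrt(87) + 12056 = 12056 + 2*sqrt(87)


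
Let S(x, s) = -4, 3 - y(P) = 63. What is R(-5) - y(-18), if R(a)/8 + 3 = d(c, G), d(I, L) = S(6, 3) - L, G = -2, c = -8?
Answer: 20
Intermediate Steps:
y(P) = -60 (y(P) = 3 - 1*63 = 3 - 63 = -60)
d(I, L) = -4 - L
R(a) = -40 (R(a) = -24 + 8*(-4 - 1*(-2)) = -24 + 8*(-4 + 2) = -24 + 8*(-2) = -24 - 16 = -40)
R(-5) - y(-18) = -40 - 1*(-60) = -40 + 60 = 20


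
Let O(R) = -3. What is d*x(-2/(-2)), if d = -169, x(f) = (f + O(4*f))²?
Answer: -676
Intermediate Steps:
x(f) = (-3 + f)² (x(f) = (f - 3)² = (-3 + f)²)
d*x(-2/(-2)) = -169*(-3 - 2/(-2))² = -169*(-3 - 2*(-½))² = -169*(-3 + 1)² = -169*(-2)² = -169*4 = -676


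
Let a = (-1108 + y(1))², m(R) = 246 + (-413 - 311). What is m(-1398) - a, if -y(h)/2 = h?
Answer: -1232578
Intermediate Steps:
y(h) = -2*h
m(R) = -478 (m(R) = 246 - 724 = -478)
a = 1232100 (a = (-1108 - 2*1)² = (-1108 - 2)² = (-1110)² = 1232100)
m(-1398) - a = -478 - 1*1232100 = -478 - 1232100 = -1232578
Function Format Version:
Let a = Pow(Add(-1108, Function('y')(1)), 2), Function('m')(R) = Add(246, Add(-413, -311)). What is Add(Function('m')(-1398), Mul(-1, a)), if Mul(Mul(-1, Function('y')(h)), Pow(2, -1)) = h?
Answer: -1232578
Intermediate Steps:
Function('y')(h) = Mul(-2, h)
Function('m')(R) = -478 (Function('m')(R) = Add(246, -724) = -478)
a = 1232100 (a = Pow(Add(-1108, Mul(-2, 1)), 2) = Pow(Add(-1108, -2), 2) = Pow(-1110, 2) = 1232100)
Add(Function('m')(-1398), Mul(-1, a)) = Add(-478, Mul(-1, 1232100)) = Add(-478, -1232100) = -1232578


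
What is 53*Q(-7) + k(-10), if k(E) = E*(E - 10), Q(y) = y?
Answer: -171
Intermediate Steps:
k(E) = E*(-10 + E)
53*Q(-7) + k(-10) = 53*(-7) - 10*(-10 - 10) = -371 - 10*(-20) = -371 + 200 = -171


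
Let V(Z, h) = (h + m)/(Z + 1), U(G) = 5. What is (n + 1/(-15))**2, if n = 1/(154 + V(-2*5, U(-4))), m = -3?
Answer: 1560001/430977600 ≈ 0.0036197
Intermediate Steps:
V(Z, h) = (-3 + h)/(1 + Z) (V(Z, h) = (h - 3)/(Z + 1) = (-3 + h)/(1 + Z))
n = 9/1384 (n = 1/(154 + (-3 + 5)/(1 - 2*5)) = 1/(154 + 2/(1 - 10)) = 1/(154 + 2/(-9)) = 1/(154 - 1/9*2) = 1/(154 - 2/9) = 1/(1384/9) = 9/1384 ≈ 0.0065029)
(n + 1/(-15))**2 = (9/1384 + 1/(-15))**2 = (9/1384 - 1/15)**2 = (-1249/20760)**2 = 1560001/430977600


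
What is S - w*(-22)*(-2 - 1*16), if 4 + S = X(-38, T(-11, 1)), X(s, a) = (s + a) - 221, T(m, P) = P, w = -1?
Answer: 134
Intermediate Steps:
X(s, a) = -221 + a + s (X(s, a) = (a + s) - 221 = -221 + a + s)
S = -262 (S = -4 + (-221 + 1 - 38) = -4 - 258 = -262)
S - w*(-22)*(-2 - 1*16) = -262 - (-1*(-22))*(-2 - 1*16) = -262 - 22*(-2 - 16) = -262 - 22*(-18) = -262 - 1*(-396) = -262 + 396 = 134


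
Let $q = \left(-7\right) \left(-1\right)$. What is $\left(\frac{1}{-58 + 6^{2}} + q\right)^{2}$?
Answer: $\frac{23409}{484} \approx 48.366$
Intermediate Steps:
$q = 7$
$\left(\frac{1}{-58 + 6^{2}} + q\right)^{2} = \left(\frac{1}{-58 + 6^{2}} + 7\right)^{2} = \left(\frac{1}{-58 + 36} + 7\right)^{2} = \left(\frac{1}{-22} + 7\right)^{2} = \left(- \frac{1}{22} + 7\right)^{2} = \left(\frac{153}{22}\right)^{2} = \frac{23409}{484}$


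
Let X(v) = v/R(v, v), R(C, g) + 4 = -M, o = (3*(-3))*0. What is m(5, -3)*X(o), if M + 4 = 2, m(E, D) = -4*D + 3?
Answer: 0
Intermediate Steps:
m(E, D) = 3 - 4*D
M = -2 (M = -4 + 2 = -2)
o = 0 (o = -9*0 = 0)
R(C, g) = -2 (R(C, g) = -4 - 1*(-2) = -4 + 2 = -2)
X(v) = -v/2 (X(v) = v/(-2) = v*(-1/2) = -v/2)
m(5, -3)*X(o) = (3 - 4*(-3))*(-1/2*0) = (3 + 12)*0 = 15*0 = 0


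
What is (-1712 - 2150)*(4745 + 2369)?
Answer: -27474268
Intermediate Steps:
(-1712 - 2150)*(4745 + 2369) = -3862*7114 = -27474268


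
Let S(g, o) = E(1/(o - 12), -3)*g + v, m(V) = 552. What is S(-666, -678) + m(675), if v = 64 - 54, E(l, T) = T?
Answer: 2560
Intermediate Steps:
v = 10
S(g, o) = 10 - 3*g (S(g, o) = -3*g + 10 = 10 - 3*g)
S(-666, -678) + m(675) = (10 - 3*(-666)) + 552 = (10 + 1998) + 552 = 2008 + 552 = 2560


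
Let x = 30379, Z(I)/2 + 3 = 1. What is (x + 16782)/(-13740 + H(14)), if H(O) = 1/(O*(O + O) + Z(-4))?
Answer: -18298468/5331119 ≈ -3.4324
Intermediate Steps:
Z(I) = -4 (Z(I) = -6 + 2*1 = -6 + 2 = -4)
H(O) = 1/(-4 + 2*O²) (H(O) = 1/(O*(O + O) - 4) = 1/(O*(2*O) - 4) = 1/(2*O² - 4) = 1/(-4 + 2*O²))
(x + 16782)/(-13740 + H(14)) = (30379 + 16782)/(-13740 + 1/(2*(-2 + 14²))) = 47161/(-13740 + 1/(2*(-2 + 196))) = 47161/(-13740 + (½)/194) = 47161/(-13740 + (½)*(1/194)) = 47161/(-13740 + 1/388) = 47161/(-5331119/388) = 47161*(-388/5331119) = -18298468/5331119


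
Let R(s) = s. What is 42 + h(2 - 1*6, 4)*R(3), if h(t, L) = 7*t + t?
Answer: -54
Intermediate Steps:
h(t, L) = 8*t
42 + h(2 - 1*6, 4)*R(3) = 42 + (8*(2 - 1*6))*3 = 42 + (8*(2 - 6))*3 = 42 + (8*(-4))*3 = 42 - 32*3 = 42 - 96 = -54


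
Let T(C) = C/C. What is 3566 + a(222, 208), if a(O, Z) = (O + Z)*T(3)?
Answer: 3996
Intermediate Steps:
T(C) = 1
a(O, Z) = O + Z (a(O, Z) = (O + Z)*1 = O + Z)
3566 + a(222, 208) = 3566 + (222 + 208) = 3566 + 430 = 3996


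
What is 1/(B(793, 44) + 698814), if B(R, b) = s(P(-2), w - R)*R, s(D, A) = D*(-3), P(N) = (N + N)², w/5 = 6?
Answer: 1/660750 ≈ 1.5134e-6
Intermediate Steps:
w = 30 (w = 5*6 = 30)
P(N) = 4*N² (P(N) = (2*N)² = 4*N²)
s(D, A) = -3*D
B(R, b) = -48*R (B(R, b) = (-12*(-2)²)*R = (-12*4)*R = (-3*16)*R = -48*R)
1/(B(793, 44) + 698814) = 1/(-48*793 + 698814) = 1/(-38064 + 698814) = 1/660750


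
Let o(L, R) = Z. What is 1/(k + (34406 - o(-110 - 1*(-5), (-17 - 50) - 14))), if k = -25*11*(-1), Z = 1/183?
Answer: 183/6346622 ≈ 2.8834e-5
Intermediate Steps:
Z = 1/183 ≈ 0.0054645
o(L, R) = 1/183
k = 275 (k = -275*(-1) = 275)
1/(k + (34406 - o(-110 - 1*(-5), (-17 - 50) - 14))) = 1/(275 + (34406 - 1*1/183)) = 1/(275 + (34406 - 1/183)) = 1/(275 + 6296297/183) = 1/(6346622/183) = 183/6346622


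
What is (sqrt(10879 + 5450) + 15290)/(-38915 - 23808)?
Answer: -15290/62723 - sqrt(16329)/62723 ≈ -0.24581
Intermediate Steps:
(sqrt(10879 + 5450) + 15290)/(-38915 - 23808) = (sqrt(16329) + 15290)/(-62723) = (15290 + sqrt(16329))*(-1/62723) = -15290/62723 - sqrt(16329)/62723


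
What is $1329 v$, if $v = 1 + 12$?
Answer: $17277$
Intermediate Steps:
$v = 13$
$1329 v = 1329 \cdot 13 = 17277$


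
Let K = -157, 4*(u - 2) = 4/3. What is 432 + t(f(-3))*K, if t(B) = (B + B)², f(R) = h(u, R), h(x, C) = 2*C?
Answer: -22176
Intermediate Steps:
u = 7/3 (u = 2 + (4/3)/4 = 2 + (4*(⅓))/4 = 2 + (¼)*(4/3) = 2 + ⅓ = 7/3 ≈ 2.3333)
f(R) = 2*R
t(B) = 4*B² (t(B) = (2*B)² = 4*B²)
432 + t(f(-3))*K = 432 + (4*(2*(-3))²)*(-157) = 432 + (4*(-6)²)*(-157) = 432 + (4*36)*(-157) = 432 + 144*(-157) = 432 - 22608 = -22176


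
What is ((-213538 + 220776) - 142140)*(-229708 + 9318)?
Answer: 29731051780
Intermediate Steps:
((-213538 + 220776) - 142140)*(-229708 + 9318) = (7238 - 142140)*(-220390) = -134902*(-220390) = 29731051780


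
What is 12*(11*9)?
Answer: 1188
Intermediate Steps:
12*(11*9) = 12*99 = 1188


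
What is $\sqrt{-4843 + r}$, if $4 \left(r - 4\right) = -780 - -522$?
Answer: $\frac{i \sqrt{19614}}{2} \approx 70.025 i$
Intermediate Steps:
$r = - \frac{121}{2}$ ($r = 4 + \frac{-780 - -522}{4} = 4 + \frac{-780 + 522}{4} = 4 + \frac{1}{4} \left(-258\right) = 4 - \frac{129}{2} = - \frac{121}{2} \approx -60.5$)
$\sqrt{-4843 + r} = \sqrt{-4843 - \frac{121}{2}} = \sqrt{- \frac{9807}{2}} = \frac{i \sqrt{19614}}{2}$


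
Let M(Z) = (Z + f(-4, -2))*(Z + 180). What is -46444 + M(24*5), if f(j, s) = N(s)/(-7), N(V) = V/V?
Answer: -73408/7 ≈ -10487.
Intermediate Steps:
N(V) = 1
f(j, s) = -1/7 (f(j, s) = 1/(-7) = 1*(-1/7) = -1/7)
M(Z) = (180 + Z)*(-1/7 + Z) (M(Z) = (Z - 1/7)*(Z + 180) = (-1/7 + Z)*(180 + Z) = (180 + Z)*(-1/7 + Z))
-46444 + M(24*5) = -46444 + (-180/7 + (24*5)**2 + 1259*(24*5)/7) = -46444 + (-180/7 + 120**2 + (1259/7)*120) = -46444 + (-180/7 + 14400 + 151080/7) = -46444 + 251700/7 = -73408/7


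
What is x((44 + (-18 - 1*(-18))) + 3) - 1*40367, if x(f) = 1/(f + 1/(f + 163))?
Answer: -398462447/9871 ≈ -40367.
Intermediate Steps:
x(f) = 1/(f + 1/(163 + f))
x((44 + (-18 - 1*(-18))) + 3) - 1*40367 = (163 + ((44 + (-18 - 1*(-18))) + 3))/(1 + ((44 + (-18 - 1*(-18))) + 3)² + 163*((44 + (-18 - 1*(-18))) + 3)) - 1*40367 = (163 + ((44 + (-18 + 18)) + 3))/(1 + ((44 + (-18 + 18)) + 3)² + 163*((44 + (-18 + 18)) + 3)) - 40367 = (163 + ((44 + 0) + 3))/(1 + ((44 + 0) + 3)² + 163*((44 + 0) + 3)) - 40367 = (163 + (44 + 3))/(1 + (44 + 3)² + 163*(44 + 3)) - 40367 = (163 + 47)/(1 + 47² + 163*47) - 40367 = 210/(1 + 2209 + 7661) - 40367 = 210/9871 - 40367 = -398462447/9871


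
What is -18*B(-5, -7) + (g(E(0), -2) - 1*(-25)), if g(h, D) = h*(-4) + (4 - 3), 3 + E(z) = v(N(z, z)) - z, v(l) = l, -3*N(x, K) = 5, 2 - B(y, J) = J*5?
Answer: -1864/3 ≈ -621.33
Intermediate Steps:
B(y, J) = 2 - 5*J (B(y, J) = 2 - J*5 = 2 - 5*J)
N(x, K) = -5/3 (N(x, K) = -⅓*5 = -5/3)
E(z) = -14/3 - z (E(z) = -3 + (-5/3 - z) = -14/3 - z)
g(h, D) = 1 - 4*h (g(h, D) = -4*h + 1 = 1 - 4*h)
-18*B(-5, -7) + (g(E(0), -2) - 1*(-25)) = -18*(2 - 5*(-7)) + ((1 - 4*(-14/3 - 1*0)) - 1*(-25)) = -18*(2 + 35) + ((1 - 4*(-14/3 + 0)) + 25) = -18*37 + ((1 - 4*(-14/3)) + 25) = -666 + ((1 + 56/3) + 25) = -666 + (59/3 + 25) = -666 + 134/3 = -1864/3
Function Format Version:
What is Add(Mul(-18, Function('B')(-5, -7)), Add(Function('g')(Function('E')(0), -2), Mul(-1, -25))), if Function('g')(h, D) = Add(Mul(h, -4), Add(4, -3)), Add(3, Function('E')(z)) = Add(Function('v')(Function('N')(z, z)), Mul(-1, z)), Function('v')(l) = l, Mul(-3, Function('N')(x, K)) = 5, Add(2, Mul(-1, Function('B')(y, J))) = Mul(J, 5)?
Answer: Rational(-1864, 3) ≈ -621.33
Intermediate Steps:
Function('B')(y, J) = Add(2, Mul(-5, J)) (Function('B')(y, J) = Add(2, Mul(-1, Mul(J, 5))) = Add(2, Mul(-1, Mul(5, J))) = Add(2, Mul(-5, J)))
Function('N')(x, K) = Rational(-5, 3) (Function('N')(x, K) = Mul(Rational(-1, 3), 5) = Rational(-5, 3))
Function('E')(z) = Add(Rational(-14, 3), Mul(-1, z)) (Function('E')(z) = Add(-3, Add(Rational(-5, 3), Mul(-1, z))) = Add(Rational(-14, 3), Mul(-1, z)))
Function('g')(h, D) = Add(1, Mul(-4, h)) (Function('g')(h, D) = Add(Mul(-4, h), 1) = Add(1, Mul(-4, h)))
Add(Mul(-18, Function('B')(-5, -7)), Add(Function('g')(Function('E')(0), -2), Mul(-1, -25))) = Add(Mul(-18, Add(2, Mul(-5, -7))), Add(Add(1, Mul(-4, Add(Rational(-14, 3), Mul(-1, 0)))), Mul(-1, -25))) = Add(Mul(-18, Add(2, 35)), Add(Add(1, Mul(-4, Add(Rational(-14, 3), 0))), 25)) = Add(Mul(-18, 37), Add(Add(1, Mul(-4, Rational(-14, 3))), 25)) = Add(-666, Add(Add(1, Rational(56, 3)), 25)) = Add(-666, Add(Rational(59, 3), 25)) = Add(-666, Rational(134, 3)) = Rational(-1864, 3)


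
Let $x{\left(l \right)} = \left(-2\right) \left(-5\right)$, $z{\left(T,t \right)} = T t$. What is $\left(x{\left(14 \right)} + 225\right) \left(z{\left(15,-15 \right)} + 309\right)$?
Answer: $19740$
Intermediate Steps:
$x{\left(l \right)} = 10$
$\left(x{\left(14 \right)} + 225\right) \left(z{\left(15,-15 \right)} + 309\right) = \left(10 + 225\right) \left(15 \left(-15\right) + 309\right) = 235 \left(-225 + 309\right) = 235 \cdot 84 = 19740$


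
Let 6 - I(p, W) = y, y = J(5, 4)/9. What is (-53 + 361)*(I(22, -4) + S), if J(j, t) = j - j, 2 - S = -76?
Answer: 25872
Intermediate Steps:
S = 78 (S = 2 - 1*(-76) = 2 + 76 = 78)
J(j, t) = 0
y = 0 (y = 0/9 = 0*(⅑) = 0)
I(p, W) = 6 (I(p, W) = 6 - 1*0 = 6 + 0 = 6)
(-53 + 361)*(I(22, -4) + S) = (-53 + 361)*(6 + 78) = 308*84 = 25872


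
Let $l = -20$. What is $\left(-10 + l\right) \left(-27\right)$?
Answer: $810$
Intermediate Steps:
$\left(-10 + l\right) \left(-27\right) = \left(-10 - 20\right) \left(-27\right) = \left(-30\right) \left(-27\right) = 810$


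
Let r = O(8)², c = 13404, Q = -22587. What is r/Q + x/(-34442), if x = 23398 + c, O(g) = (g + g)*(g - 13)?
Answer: -525837787/388970727 ≈ -1.3519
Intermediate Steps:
O(g) = 2*g*(-13 + g) (O(g) = (2*g)*(-13 + g) = 2*g*(-13 + g))
x = 36802 (x = 23398 + 13404 = 36802)
r = 6400 (r = (2*8*(-13 + 8))² = (2*8*(-5))² = (-80)² = 6400)
r/Q + x/(-34442) = 6400/(-22587) + 36802/(-34442) = 6400*(-1/22587) + 36802*(-1/34442) = -6400/22587 - 18401/17221 = -525837787/388970727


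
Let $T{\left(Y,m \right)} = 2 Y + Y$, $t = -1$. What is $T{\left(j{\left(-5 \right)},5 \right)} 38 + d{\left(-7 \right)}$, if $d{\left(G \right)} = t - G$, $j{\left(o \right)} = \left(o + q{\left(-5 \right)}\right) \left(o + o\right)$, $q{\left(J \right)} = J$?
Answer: $11406$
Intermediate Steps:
$j{\left(o \right)} = 2 o \left(-5 + o\right)$ ($j{\left(o \right)} = \left(o - 5\right) \left(o + o\right) = \left(-5 + o\right) 2 o = 2 o \left(-5 + o\right)$)
$d{\left(G \right)} = -1 - G$
$T{\left(Y,m \right)} = 3 Y$
$T{\left(j{\left(-5 \right)},5 \right)} 38 + d{\left(-7 \right)} = 3 \cdot 2 \left(-5\right) \left(-5 - 5\right) 38 - -6 = 3 \cdot 2 \left(-5\right) \left(-10\right) 38 + \left(-1 + 7\right) = 3 \cdot 100 \cdot 38 + 6 = 300 \cdot 38 + 6 = 11400 + 6 = 11406$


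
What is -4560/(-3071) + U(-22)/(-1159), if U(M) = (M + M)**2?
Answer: -660416/3559289 ≈ -0.18555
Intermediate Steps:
U(M) = 4*M**2 (U(M) = (2*M)**2 = 4*M**2)
-4560/(-3071) + U(-22)/(-1159) = -4560/(-3071) + (4*(-22)**2)/(-1159) = -4560*(-1/3071) + (4*484)*(-1/1159) = 4560/3071 + 1936*(-1/1159) = 4560/3071 - 1936/1159 = -660416/3559289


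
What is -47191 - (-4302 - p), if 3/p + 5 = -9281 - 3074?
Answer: -176702681/4120 ≈ -42889.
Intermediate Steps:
p = -1/4120 (p = 3/(-5 + (-9281 - 3074)) = 3/(-5 - 12355) = 3/(-12360) = 3*(-1/12360) = -1/4120 ≈ -0.00024272)
-47191 - (-4302 - p) = -47191 - (-4302 - 1*(-1/4120)) = -47191 - (-4302 + 1/4120) = -47191 - 1*(-17724239/4120) = -47191 + 17724239/4120 = -176702681/4120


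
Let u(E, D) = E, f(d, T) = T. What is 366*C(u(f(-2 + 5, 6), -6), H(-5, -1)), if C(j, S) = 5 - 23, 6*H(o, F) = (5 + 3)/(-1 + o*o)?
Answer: -6588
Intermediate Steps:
H(o, F) = 4/(3*(-1 + o²)) (H(o, F) = ((5 + 3)/(-1 + o*o))/6 = (8/(-1 + o²))/6 = 4/(3*(-1 + o²)))
C(j, S) = -18
366*C(u(f(-2 + 5, 6), -6), H(-5, -1)) = 366*(-18) = -6588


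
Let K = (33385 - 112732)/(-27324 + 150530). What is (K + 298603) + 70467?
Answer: 45471559073/123206 ≈ 3.6907e+5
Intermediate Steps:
K = -79347/123206 ≈ -0.64402
(K + 298603) + 70467 = (-79347/123206 + 298603) + 70467 = 36789601871/123206 + 70467 = 45471559073/123206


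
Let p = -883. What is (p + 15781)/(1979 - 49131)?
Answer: -7449/23576 ≈ -0.31596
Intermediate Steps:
(p + 15781)/(1979 - 49131) = (-883 + 15781)/(1979 - 49131) = 14898/(-47152) = 14898*(-1/47152) = -7449/23576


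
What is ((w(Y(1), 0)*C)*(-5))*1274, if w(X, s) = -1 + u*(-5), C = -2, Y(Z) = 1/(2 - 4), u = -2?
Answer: 114660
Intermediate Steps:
Y(Z) = -½ (Y(Z) = 1/(-2) = -½)
w(X, s) = 9 (w(X, s) = -1 - 2*(-5) = -1 + 10 = 9)
((w(Y(1), 0)*C)*(-5))*1274 = ((9*(-2))*(-5))*1274 = -18*(-5)*1274 = 90*1274 = 114660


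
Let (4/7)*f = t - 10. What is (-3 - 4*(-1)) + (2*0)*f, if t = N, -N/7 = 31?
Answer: 1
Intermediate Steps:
N = -217 (N = -7*31 = -217)
t = -217
f = -1589/4 (f = 7*(-217 - 10)/4 = (7/4)*(-227) = -1589/4 ≈ -397.25)
(-3 - 4*(-1)) + (2*0)*f = (-3 - 4*(-1)) + (2*0)*(-1589/4) = (-3 + 4) + 0*(-1589/4) = 1 + 0 = 1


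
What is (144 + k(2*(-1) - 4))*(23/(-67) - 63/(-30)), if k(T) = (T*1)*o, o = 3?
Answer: 74151/335 ≈ 221.35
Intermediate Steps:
k(T) = 3*T (k(T) = (T*1)*3 = T*3 = 3*T)
(144 + k(2*(-1) - 4))*(23/(-67) - 63/(-30)) = (144 + 3*(2*(-1) - 4))*(23/(-67) - 63/(-30)) = (144 + 3*(-2 - 4))*(23*(-1/67) - 63*(-1/30)) = (144 + 3*(-6))*(-23/67 + 21/10) = (144 - 18)*(1177/670) = 126*(1177/670) = 74151/335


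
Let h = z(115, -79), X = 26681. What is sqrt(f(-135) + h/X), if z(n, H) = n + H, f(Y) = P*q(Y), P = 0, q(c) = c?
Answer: 6*sqrt(26681)/26681 ≈ 0.036732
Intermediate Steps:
f(Y) = 0 (f(Y) = 0*Y = 0)
z(n, H) = H + n
h = 36 (h = -79 + 115 = 36)
sqrt(f(-135) + h/X) = sqrt(0 + 36/26681) = sqrt(36/26681) = 6*sqrt(26681)/26681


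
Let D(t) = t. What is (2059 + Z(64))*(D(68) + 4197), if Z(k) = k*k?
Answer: 26251075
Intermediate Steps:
Z(k) = k²
(2059 + Z(64))*(D(68) + 4197) = (2059 + 64²)*(68 + 4197) = (2059 + 4096)*4265 = 6155*4265 = 26251075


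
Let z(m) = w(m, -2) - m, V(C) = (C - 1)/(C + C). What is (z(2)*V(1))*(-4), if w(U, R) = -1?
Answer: 0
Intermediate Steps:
V(C) = (-1 + C)/(2*C) (V(C) = (-1 + C)/((2*C)) = (-1 + C)*(1/(2*C)) = (-1 + C)/(2*C))
z(m) = -1 - m
(z(2)*V(1))*(-4) = ((-1 - 1*2)*((½)*(-1 + 1)/1))*(-4) = ((-1 - 2)*((½)*1*0))*(-4) = -3*0*(-4) = 0*(-4) = 0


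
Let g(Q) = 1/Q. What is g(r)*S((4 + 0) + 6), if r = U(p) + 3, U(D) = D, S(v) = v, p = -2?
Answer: 10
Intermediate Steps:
r = 1 (r = -2 + 3 = 1)
g(r)*S((4 + 0) + 6) = ((4 + 0) + 6)/1 = 1*(4 + 6) = 1*10 = 10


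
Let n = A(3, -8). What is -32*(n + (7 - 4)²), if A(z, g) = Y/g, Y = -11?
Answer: -332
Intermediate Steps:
A(z, g) = -11/g
n = 11/8 (n = -11/(-8) = -11*(-⅛) = 11/8 ≈ 1.3750)
-32*(n + (7 - 4)²) = -32*(11/8 + (7 - 4)²) = -32*(11/8 + 3²) = -32*(11/8 + 9) = -32*83/8 = -332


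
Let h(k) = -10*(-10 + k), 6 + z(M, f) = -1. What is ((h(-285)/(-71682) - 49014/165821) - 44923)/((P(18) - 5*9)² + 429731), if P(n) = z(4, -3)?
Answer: -266987946376252/2570043567002535 ≈ -0.10388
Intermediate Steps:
z(M, f) = -7 (z(M, f) = -6 - 1 = -7)
P(n) = -7
h(k) = 100 - 10*k
((h(-285)/(-71682) - 49014/165821) - 44923)/((P(18) - 5*9)² + 429731) = (((100 - 10*(-285))/(-71682) - 49014/165821) - 44923)/((-7 - 5*9)² + 429731) = (((100 + 2850)*(-1/71682) - 49014*1/165821) - 44923)/((-7 - 45)² + 429731) = ((2950*(-1/71682) - 49014/165821) - 44923)/((-52)² + 429731) = ((-1475/35841 - 49014/165821) - 44923)/(2704 + 429731) = (-2001296749/5943190461 - 44923)/432435 = -266987946376252/5943190461*1/432435 = -266987946376252/2570043567002535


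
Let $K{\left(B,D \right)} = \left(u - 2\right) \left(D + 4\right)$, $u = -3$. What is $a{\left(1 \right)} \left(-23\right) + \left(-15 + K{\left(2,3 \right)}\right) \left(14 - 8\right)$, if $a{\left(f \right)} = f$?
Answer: $-323$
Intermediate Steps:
$K{\left(B,D \right)} = -20 - 5 D$ ($K{\left(B,D \right)} = \left(-3 - 2\right) \left(D + 4\right) = - 5 \left(4 + D\right) = -20 - 5 D$)
$a{\left(1 \right)} \left(-23\right) + \left(-15 + K{\left(2,3 \right)}\right) \left(14 - 8\right) = 1 \left(-23\right) + \left(-15 - 35\right) \left(14 - 8\right) = -23 + \left(-15 - 35\right) 6 = -23 - 300 = -323$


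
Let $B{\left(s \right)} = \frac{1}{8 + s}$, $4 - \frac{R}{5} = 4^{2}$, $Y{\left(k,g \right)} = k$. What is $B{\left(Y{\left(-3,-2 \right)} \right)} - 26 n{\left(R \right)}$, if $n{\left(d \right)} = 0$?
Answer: $\frac{1}{5} \approx 0.2$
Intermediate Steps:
$R = -60$ ($R = 20 - 5 \cdot 4^{2} = 20 - 80 = -60$)
$B{\left(Y{\left(-3,-2 \right)} \right)} - 26 n{\left(R \right)} = \frac{1}{8 - 3} - 0 = \frac{1}{5} + 0 = \frac{1}{5}$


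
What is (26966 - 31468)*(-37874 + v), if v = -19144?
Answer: 256695036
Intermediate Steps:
(26966 - 31468)*(-37874 + v) = (26966 - 31468)*(-37874 - 19144) = -4502*(-57018) = 256695036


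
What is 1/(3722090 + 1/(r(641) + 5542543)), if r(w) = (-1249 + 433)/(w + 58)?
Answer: 1291412247/4806752610436463 ≈ 2.6867e-7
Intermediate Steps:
r(w) = -816/(58 + w)
1/(3722090 + 1/(r(641) + 5542543)) = 1/(3722090 + 1/(-816/(58 + 641) + 5542543)) = 1/(3722090 + 1/(-816/699 + 5542543)) = 1/(3722090 + 1/(-816*1/699 + 5542543)) = 1/(3722090 + 1/(-272/233 + 5542543)) = 1/(3722090 + 1/(1291412247/233)) = 1/(3722090 + 233/1291412247) = 1/(4806752610436463/1291412247) = 1291412247/4806752610436463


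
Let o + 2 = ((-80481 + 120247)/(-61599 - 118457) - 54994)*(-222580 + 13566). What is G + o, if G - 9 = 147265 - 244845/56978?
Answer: 7370429736454731821/641201923 ≈ 1.1495e+10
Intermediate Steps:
o = 517416217265477/45014 (o = -2 + ((-80481 + 120247)/(-61599 - 118457) - 54994)*(-222580 + 13566) = -2 + (39766/(-180056) - 54994)*(-209014) = -2 + (39766*(-1/180056) - 54994)*(-209014) = -2 + (-19883/90028 - 54994)*(-209014) = -2 - 4951019715/90028*(-209014) = -2 + 517416217355505/45014 = 517416217265477/45014 ≈ 1.1495e+10)
G = 8391133127/56978 (G = 9 + (147265 - 244845/56978) = 9 + 8390620325/56978 = 8391133127/56978 ≈ 1.4727e+5)
G + o = 8391133127/56978 + 517416217265477/45014 = 7370429736454731821/641201923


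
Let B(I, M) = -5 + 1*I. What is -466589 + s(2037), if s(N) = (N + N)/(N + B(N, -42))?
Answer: -1898546567/4069 ≈ -4.6659e+5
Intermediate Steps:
B(I, M) = -5 + I
s(N) = 2*N/(-5 + 2*N) (s(N) = (N + N)/(N + (-5 + N)) = (2*N)/(-5 + 2*N) = 2*N/(-5 + 2*N))
-466589 + s(2037) = -466589 + 2*2037/(-5 + 2*2037) = -466589 + 2*2037/(-5 + 4074) = -466589 + 2*2037/4069 = -466589 + 2*2037*(1/4069) = -466589 + 4074/4069 = -1898546567/4069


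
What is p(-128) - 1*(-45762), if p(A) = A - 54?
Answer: 45580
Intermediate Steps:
p(A) = -54 + A
p(-128) - 1*(-45762) = (-54 - 128) - 1*(-45762) = -182 + 45762 = 45580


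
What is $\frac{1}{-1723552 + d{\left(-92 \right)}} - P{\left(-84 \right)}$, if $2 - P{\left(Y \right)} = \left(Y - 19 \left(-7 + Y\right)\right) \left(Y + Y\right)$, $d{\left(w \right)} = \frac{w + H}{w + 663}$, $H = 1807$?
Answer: $- \frac{271980688677245}{984146477} \approx -2.7636 \cdot 10^{5}$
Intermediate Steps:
$d{\left(w \right)} = \frac{1807 + w}{663 + w}$ ($d{\left(w \right)} = \frac{w + 1807}{w + 663} = \frac{1807 + w}{663 + w}$)
$P{\left(Y \right)} = 2 - 2 Y \left(133 - 18 Y\right)$ ($P{\left(Y \right)} = 2 - \left(Y - 19 \left(-7 + Y\right)\right) \left(Y + Y\right) = 2 - \left(Y - \left(-133 + 19 Y\right)\right) 2 Y = 2 - \left(133 - 18 Y\right) 2 Y = 2 - 2 Y \left(133 - 18 Y\right)$)
$\frac{1}{-1723552 + d{\left(-92 \right)}} - P{\left(-84 \right)} = \frac{1}{-1723552 + \frac{1807 - 92}{663 - 92}} - \left(2 - -22344 + 36 \left(-84\right)^{2}\right) = \frac{1}{-1723552 + \frac{1}{571} \cdot 1715} - \left(2 + 22344 + 36 \cdot 7056\right) = \frac{1}{-1723552 + \frac{1}{571} \cdot 1715} - \left(2 + 22344 + 254016\right) = \frac{1}{-1723552 + \frac{1715}{571}} - 276362 = \frac{1}{- \frac{984146477}{571}} - 276362 = - \frac{571}{984146477} - 276362 = - \frac{271980688677245}{984146477}$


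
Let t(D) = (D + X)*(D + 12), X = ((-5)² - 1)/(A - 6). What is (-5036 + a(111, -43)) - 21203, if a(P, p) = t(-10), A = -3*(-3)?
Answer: -26243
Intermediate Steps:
A = 9
X = 8 (X = ((-5)² - 1)/(9 - 6) = (25 - 1)/3 = 24*(⅓) = 8)
t(D) = (8 + D)*(12 + D) (t(D) = (D + 8)*(D + 12) = (8 + D)*(12 + D))
a(P, p) = -4 (a(P, p) = 96 + (-10)² + 20*(-10) = 96 + 100 - 200 = -4)
(-5036 + a(111, -43)) - 21203 = (-5036 - 4) - 21203 = -5040 - 21203 = -26243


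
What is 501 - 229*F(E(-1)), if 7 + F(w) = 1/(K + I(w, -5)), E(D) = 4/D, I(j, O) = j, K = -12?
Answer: 33893/16 ≈ 2118.3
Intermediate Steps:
F(w) = -7 + 1/(-12 + w)
501 - 229*F(E(-1)) = 501 - 229*(85 - 28/(-1))/(-12 + 4/(-1)) = 501 - 229*(85 - 28*(-1))/(-12 + 4*(-1)) = 501 - 229*(85 - 7*(-4))/(-12 - 4) = 501 - 229*(85 + 28)/(-16) = 501 - (-229)*113/16 = 501 - 229*(-113/16) = 501 + 25877/16 = 33893/16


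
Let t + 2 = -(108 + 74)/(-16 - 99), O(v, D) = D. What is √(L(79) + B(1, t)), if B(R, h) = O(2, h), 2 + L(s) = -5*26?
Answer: 18*I*√5405/115 ≈ 11.507*I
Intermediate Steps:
L(s) = -132 (L(s) = -2 - 5*26 = -2 - 130 = -132)
t = -48/115 (t = -2 - (108 + 74)/(-16 - 99) = -2 - 182/(-115) = -2 - 182*(-1)/115 = -2 - 1*(-182/115) = -2 + 182/115 = -48/115 ≈ -0.41739)
B(R, h) = h
√(L(79) + B(1, t)) = √(-132 - 48/115) = √(-15228/115) = 18*I*√5405/115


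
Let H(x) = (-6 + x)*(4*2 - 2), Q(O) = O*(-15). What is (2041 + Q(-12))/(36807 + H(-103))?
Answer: 2221/36153 ≈ 0.061433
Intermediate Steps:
Q(O) = -15*O
H(x) = -36 + 6*x (H(x) = (-6 + x)*(8 - 2) = (-6 + x)*6 = -36 + 6*x)
(2041 + Q(-12))/(36807 + H(-103)) = (2041 - 15*(-12))/(36807 + (-36 + 6*(-103))) = (2041 + 180)/(36807 + (-36 - 618)) = 2221/(36807 - 654) = 2221/36153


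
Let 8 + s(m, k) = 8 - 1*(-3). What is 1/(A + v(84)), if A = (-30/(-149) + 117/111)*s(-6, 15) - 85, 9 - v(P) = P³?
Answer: -5513/3267975377 ≈ -1.6870e-6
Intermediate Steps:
s(m, k) = 3 (s(m, k) = -8 + (8 - 1*(-3)) = -8 + (8 + 3) = -8 + 11 = 3)
v(P) = 9 - P³
A = -447842/5513 (A = (-30/(-149) + 117/111)*3 - 85 = (-30*(-1/149) + 117*(1/111))*3 - 85 = (30/149 + 39/37)*3 - 85 = (6921/5513)*3 - 85 = 20763/5513 - 85 = -447842/5513 ≈ -81.234)
1/(A + v(84)) = 1/(-447842/5513 + (9 - 1*84³)) = 1/(-447842/5513 + (9 - 1*592704)) = 1/(-447842/5513 + (9 - 592704)) = 1/(-447842/5513 - 592695) = 1/(-3267975377/5513) = -5513/3267975377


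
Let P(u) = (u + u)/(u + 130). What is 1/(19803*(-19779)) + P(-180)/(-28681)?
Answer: -613076119/2442146853195 ≈ -0.00025104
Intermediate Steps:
P(u) = 2*u/(130 + u) (P(u) = (2*u)/(130 + u) = 2*u/(130 + u))
1/(19803*(-19779)) + P(-180)/(-28681) = 1/(19803*(-19779)) + (2*(-180)/(130 - 180))/(-28681) = (1/19803)*(-1/19779) + (2*(-180)/(-50))*(-1/28681) = -1/391683537 + (2*(-180)*(-1/50))*(-1/28681) = -1/391683537 + (36/5)*(-1/28681) = -1/391683537 - 36/143405 = -613076119/2442146853195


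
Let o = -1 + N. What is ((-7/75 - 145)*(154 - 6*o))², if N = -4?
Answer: 4009157234944/5625 ≈ 7.1274e+8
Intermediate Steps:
o = -5 (o = -1 - 4 = -5)
((-7/75 - 145)*(154 - 6*o))² = ((-7/75 - 145)*(154 - 6*(-5)))² = ((-7*1/75 - 145)*(154 + 30))² = ((-7/75 - 145)*184)² = (-10882/75*184)² = (-2002288/75)² = 4009157234944/5625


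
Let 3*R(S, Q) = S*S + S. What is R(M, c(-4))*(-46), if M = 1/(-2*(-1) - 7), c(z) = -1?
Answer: 184/75 ≈ 2.4533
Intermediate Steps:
M = -⅕ (M = 1/(2 - 7) = 1/(-5) = -⅕ ≈ -0.20000)
R(S, Q) = S/3 + S²/3 (R(S, Q) = (S*S + S)/3 = (S² + S)/3 = (S + S²)/3 = S/3 + S²/3)
R(M, c(-4))*(-46) = ((⅓)*(-⅕)*(1 - ⅕))*(-46) = ((⅓)*(-⅕)*(⅘))*(-46) = -4/75*(-46) = 184/75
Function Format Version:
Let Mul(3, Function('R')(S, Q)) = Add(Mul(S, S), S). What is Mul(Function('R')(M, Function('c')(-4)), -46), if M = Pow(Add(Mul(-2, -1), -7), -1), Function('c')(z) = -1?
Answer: Rational(184, 75) ≈ 2.4533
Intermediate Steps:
M = Rational(-1, 5) (M = Pow(Add(2, -7), -1) = Pow(-5, -1) = Rational(-1, 5) ≈ -0.20000)
Function('R')(S, Q) = Add(Mul(Rational(1, 3), S), Mul(Rational(1, 3), Pow(S, 2))) (Function('R')(S, Q) = Mul(Rational(1, 3), Add(Mul(S, S), S)) = Mul(Rational(1, 3), Add(Pow(S, 2), S)) = Mul(Rational(1, 3), Add(S, Pow(S, 2))) = Add(Mul(Rational(1, 3), S), Mul(Rational(1, 3), Pow(S, 2))))
Mul(Function('R')(M, Function('c')(-4)), -46) = Mul(Mul(Rational(1, 3), Rational(-1, 5), Add(1, Rational(-1, 5))), -46) = Mul(Mul(Rational(1, 3), Rational(-1, 5), Rational(4, 5)), -46) = Mul(Rational(-4, 75), -46) = Rational(184, 75)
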